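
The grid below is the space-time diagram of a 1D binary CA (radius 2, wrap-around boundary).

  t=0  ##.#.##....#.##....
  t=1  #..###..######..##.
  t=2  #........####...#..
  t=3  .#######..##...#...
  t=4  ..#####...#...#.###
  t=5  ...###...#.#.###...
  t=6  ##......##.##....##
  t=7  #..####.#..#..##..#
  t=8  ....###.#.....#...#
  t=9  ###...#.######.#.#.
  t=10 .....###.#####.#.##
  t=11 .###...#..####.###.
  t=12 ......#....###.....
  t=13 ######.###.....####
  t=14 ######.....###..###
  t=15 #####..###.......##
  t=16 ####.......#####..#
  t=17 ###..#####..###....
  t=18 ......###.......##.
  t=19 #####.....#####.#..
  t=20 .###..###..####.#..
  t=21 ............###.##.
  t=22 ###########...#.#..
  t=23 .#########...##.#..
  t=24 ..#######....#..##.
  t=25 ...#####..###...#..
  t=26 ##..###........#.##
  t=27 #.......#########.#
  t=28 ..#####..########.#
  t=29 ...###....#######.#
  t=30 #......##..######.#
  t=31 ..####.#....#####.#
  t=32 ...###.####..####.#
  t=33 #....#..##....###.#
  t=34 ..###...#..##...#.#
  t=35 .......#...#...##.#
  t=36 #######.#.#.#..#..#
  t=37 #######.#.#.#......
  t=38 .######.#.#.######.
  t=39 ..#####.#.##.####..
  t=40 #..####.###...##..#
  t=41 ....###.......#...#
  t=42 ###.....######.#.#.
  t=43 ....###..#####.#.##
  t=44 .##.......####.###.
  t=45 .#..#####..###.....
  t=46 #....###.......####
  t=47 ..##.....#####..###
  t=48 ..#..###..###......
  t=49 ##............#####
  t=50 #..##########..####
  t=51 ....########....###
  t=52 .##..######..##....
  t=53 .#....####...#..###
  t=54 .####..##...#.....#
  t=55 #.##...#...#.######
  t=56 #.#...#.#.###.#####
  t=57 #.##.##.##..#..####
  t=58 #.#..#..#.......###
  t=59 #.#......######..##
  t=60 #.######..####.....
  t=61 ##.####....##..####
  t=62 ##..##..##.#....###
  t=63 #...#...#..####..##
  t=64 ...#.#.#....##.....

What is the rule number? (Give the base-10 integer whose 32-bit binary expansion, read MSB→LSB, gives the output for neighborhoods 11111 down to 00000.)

3765537127

  #####|#  b31=1 t=1,i=10
  ####.|#  b30=1 t=1,i=12
  ###.#|#  b29=1 t=7,i=6
  ###..|.  b28=0 t=1,i=5
  ##.##|.  b27=0 t=6,i=10
  ##.#.|.  b26=0 t=0,i=2
  ##..#|.  b25=0 t=1,i=6
  ##...|.  b24=0 t=0,i=7
  #.###|.  b23=0 t=4,i=16
  #.##.|#  b22=1 t=0,i=5
  #.#.#|#  b21=1 t=0,i=3
  #.#..|#  b20=1 t=1,i=0
  #..##|.  b19=0 t=1,i=2
  #..#.|.  b18=0 t=2,i=18
  #...#|.  b17=0 t=2,i=14
  #....|#  b16=1 t=0,i=8
  .####|#  b15=1 t=1,i=9
  .###.|.  b14=0 t=1,i=4
  .##.#|.  b13=0 t=0,i=1
  .##..|.  b12=0 t=0,i=6
  .#.##|#  b11=1 t=0,i=4
  .#.#.|.  b10=0 t=5,i=10
  .#..#|.  b9=0 t=1,i=1
  .#...|#  b8=1 t=2,i=1
  ..###|.  b7=0 t=1,i=3
  ..##.|#  b6=1 t=0,i=0
  ..#.#|#  b5=1 t=0,i=11
  ..#..|.  b4=0 t=2,i=0
  ...##|.  b3=0 t=0,i=18
  ...#.|#  b2=1 t=0,i=10
  ....#|#  b1=1 t=0,i=9
  .....|#  b0=1 t=2,i=3
  bits 11100000011100011000100101100111 = 3765537127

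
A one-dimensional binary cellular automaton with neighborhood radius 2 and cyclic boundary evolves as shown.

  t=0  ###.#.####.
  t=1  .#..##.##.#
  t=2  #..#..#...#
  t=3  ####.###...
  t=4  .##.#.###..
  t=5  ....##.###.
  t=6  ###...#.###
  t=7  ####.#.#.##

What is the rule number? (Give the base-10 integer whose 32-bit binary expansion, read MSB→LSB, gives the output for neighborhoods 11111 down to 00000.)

3677216023

  #####|#  b31=1 t=6,i=0
  ####.|#  b30=1 t=0,i=8
  ###.#|.  b29=0 t=0,i=2
  ###..|#  b28=1 t=3,i=7
  ##.##|#  b27=1 t=0,i=10
  ##.#.|.  b26=0 t=0,i=3
  ##..#|#  b25=1 t=2,i=1
  ##...|#  b24=1 t=3,i=8
  #.###|.  b23=0 t=0,i=0
  #.##.|.  b22=0 t=1,i=7
  #.#.#|#  b21=1 t=0,i=4
  #.#..|.  b20=0 t=1,i=1
  #..##|#  b19=1 t=1,i=3
  #..#.|#  b18=1 t=2,i=2
  #...#|.  b17=0 t=2,i=8
  #....|#  b16=1 t=5,i=0
  .####|#  b15=1 t=0,i=7
  .###.|#  b14=1 t=0,i=1
  .##.#|.  b13=0 t=1,i=5
  .##..|#  b12=1 t=2,i=0
  .#.##|#  b11=1 t=0,i=5
  .#.#.|#  b10=1 t=1,i=0
  .#..#|.  b9=0 t=1,i=2
  .#...|#  b8=1 t=2,i=7
  ..###|.  b7=0 t=3,i=0
  ..##.|.  b6=0 t=1,i=4
  ..#.#|.  b5=0 t=6,i=6
  ..#..|#  b4=1 t=2,i=3
  ...##|.  b3=0 t=2,i=9
  ...#.|#  b2=1 t=6,i=5
  ....#|#  b1=1 t=5,i=2
  .....|#  b0=1 t=5,i=1
  bits 11011011001011011101110100010111 = 3677216023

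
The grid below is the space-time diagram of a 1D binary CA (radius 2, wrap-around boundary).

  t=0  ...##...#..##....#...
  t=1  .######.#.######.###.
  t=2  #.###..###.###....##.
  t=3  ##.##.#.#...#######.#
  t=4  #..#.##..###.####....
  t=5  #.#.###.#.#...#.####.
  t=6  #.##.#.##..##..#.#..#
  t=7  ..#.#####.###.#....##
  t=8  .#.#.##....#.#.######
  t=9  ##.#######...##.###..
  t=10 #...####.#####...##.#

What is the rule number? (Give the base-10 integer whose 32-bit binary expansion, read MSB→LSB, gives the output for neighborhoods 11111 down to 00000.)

2507135322

  #####|#  b31=1 t=1,i=3
  ####.|.  b30=0 t=1,i=5
  ###.#|.  b29=0 t=1,i=6
  ###..|#  b28=1 t=1,i=19
  ##.##|.  b27=0 t=1,i=16
  ##.#.|#  b26=1 t=1,i=7
  ##..#|.  b25=0 t=1,i=20
  ##...|#  b24=1 t=0,i=5
  #.###|.  b23=0 t=1,i=10
  #.##.|#  b22=1 t=3,i=3
  #.#.#|#  b21=1 t=1,i=8
  #.#..|.  b20=0 t=3,i=8
  #..##|#  b19=1 t=0,i=10
  #..#.|#  b18=1 t=4,i=2
  #...#|#  b17=1 t=0,i=6
  #....|#  b16=1 t=0,i=14
  .####|#  b15=1 t=1,i=2
  .###.|#  b14=1 t=1,i=18
  .##.#|.  b13=0 t=2,i=19
  .##..|#  b12=1 t=0,i=4
  .#.##|#  b11=1 t=1,i=9
  .#.#.|.  b10=0 t=3,i=7
  .#..#|.  b9=0 t=0,i=9
  .#...|#  b8=1 t=0,i=18
  ..###|.  b7=0 t=1,i=1
  ..##.|#  b6=1 t=0,i=3
  ..#.#|.  b5=0 t=4,i=3
  ..#..|#  b4=1 t=0,i=8
  ...##|#  b3=1 t=0,i=2
  ...#.|.  b2=0 t=0,i=7
  ....#|#  b1=1 t=0,i=1
  .....|.  b0=0 t=0,i=0
  bits 10010101011011111101100101011010 = 2507135322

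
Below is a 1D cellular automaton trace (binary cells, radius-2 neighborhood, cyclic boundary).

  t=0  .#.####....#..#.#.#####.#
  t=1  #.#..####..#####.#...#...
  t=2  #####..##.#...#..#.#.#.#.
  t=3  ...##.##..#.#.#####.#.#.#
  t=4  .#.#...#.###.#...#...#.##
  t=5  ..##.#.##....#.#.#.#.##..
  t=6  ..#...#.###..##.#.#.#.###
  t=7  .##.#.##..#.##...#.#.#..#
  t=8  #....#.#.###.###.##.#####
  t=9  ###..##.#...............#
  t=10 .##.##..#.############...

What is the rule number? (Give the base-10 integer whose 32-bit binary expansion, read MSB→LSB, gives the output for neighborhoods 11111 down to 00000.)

  [31] ##### => .  t=0,i=20
  [30] ####. => #  t=0,i=5
  [29] ###.# => .  t=0,i=22
  [28] ###.. => #  t=0,i=6
  [27] ##.## => .  t=3,i=5
  [26] ##.#. => .  t=0,i=23
  [25] ##..# => .  t=1,i=9
  [24] ##... => #  t=0,i=7
  [23] #.### => .  t=0,i=3
  [22] #.##. => .  t=3,i=6
  [21] #.#.# => .  t=0,i=1
  [20] #.#.. => #  t=1,i=2
  [19] #..## => #  t=1,i=4
  [18] #..#. => #  t=0,i=13
  [17] #...# => #  t=1,i=19
  [16] #.... => #  t=0,i=8
  [15] .#### => .  t=0,i=4
  [14] .###. => .  t=4,i=10
  [13] .##.# => .  t=2,i=8
  [12] .##.. => #  t=3,i=7
  [11] .#.## => #  t=0,i=2
  [10] .#.#. => #  t=0,i=0
  [9] .#..# => #  t=0,i=12
  [8] .#... => .  t=1,i=18
  [7] ..### => .  t=1,i=5
  [6] ..##. => #  t=2,i=7
  [5] ..#.# => #  t=0,i=14
  [4] ..#.. => #  t=0,i=11
  [3] ...## => .  t=3,i=2
  [2] ...#. => .  t=0,i=10
  [1] ....# => .  t=0,i=9
  [0] ..... => #  t=9,i=11
  bits 01010001000111110001111001110001 = 1360993905

1360993905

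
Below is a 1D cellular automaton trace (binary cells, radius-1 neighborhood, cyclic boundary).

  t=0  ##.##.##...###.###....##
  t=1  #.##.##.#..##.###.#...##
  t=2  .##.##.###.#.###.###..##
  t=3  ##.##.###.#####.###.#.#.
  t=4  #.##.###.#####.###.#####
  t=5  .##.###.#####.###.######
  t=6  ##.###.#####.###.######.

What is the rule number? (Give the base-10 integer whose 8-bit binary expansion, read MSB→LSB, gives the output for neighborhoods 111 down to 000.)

  nb ###: next=#  (t=0,i=0, bit7=1)
  nb ##.: next=.  (t=0,i=1, bit6=0)
  nb #.#: next=#  (t=0,i=2, bit5=1)
  nb #..: next=#  (t=0,i=8, bit4=1)
  nb .##: next=#  (t=0,i=3, bit3=1)
  nb .#.: next=#  (t=1,i=8, bit2=1)
  nb ..#: next=.  (t=0,i=10, bit1=0)
  nb ...: next=.  (t=0,i=9, bit0=0)
  bits 10111100 = 188

188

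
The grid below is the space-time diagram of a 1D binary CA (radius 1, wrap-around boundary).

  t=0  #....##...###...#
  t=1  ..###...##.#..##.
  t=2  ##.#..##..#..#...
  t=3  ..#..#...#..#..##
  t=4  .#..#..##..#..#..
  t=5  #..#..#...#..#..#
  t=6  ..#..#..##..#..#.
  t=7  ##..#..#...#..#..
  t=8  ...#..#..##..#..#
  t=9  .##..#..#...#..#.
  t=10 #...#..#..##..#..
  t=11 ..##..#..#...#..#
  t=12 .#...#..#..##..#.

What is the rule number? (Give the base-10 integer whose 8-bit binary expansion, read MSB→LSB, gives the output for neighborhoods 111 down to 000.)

  ### -> #   bit 7 = 1  t=0,i=11
  ##. -> .   bit 6 = 0  t=0,i=0
  #.# -> #   bit 5 = 1  t=1,i=10
  #.. -> .   bit 4 = 0  t=0,i=1
  .## -> .   bit 3 = 0  t=0,i=5
  .#. -> .   bit 2 = 0  t=1,i=11
  ..# -> #   bit 1 = 1  t=0,i=4
  ... -> #   bit 0 = 1  t=0,i=2
  bits 10100011 = 163

163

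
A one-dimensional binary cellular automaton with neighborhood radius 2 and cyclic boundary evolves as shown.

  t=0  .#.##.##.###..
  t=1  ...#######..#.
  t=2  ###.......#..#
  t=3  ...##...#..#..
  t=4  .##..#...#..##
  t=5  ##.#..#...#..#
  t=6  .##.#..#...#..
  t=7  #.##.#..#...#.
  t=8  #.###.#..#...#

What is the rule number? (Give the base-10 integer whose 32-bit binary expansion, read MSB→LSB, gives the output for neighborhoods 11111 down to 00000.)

  ##### -> .   bit 31 = 0  t=1,i=5
  ####. -> .   bit 30 = 0  t=1,i=8
  ###.# -> #   bit 29 = 1  t=5,i=1
  ###.. -> .   bit 28 = 0  t=0,i=11
  ##.## -> #   bit 27 = 1  t=0,i=5
  ##.#. -> #   bit 26 = 1  t=5,i=2
  ##..# -> #   bit 25 = 1  t=1,i=10
  ##... -> #   bit 24 = 1  t=0,i=12
  #.### -> #   bit 23 = 1  t=0,i=9
  #.##. -> #   bit 22 = 1  t=0,i=3
  #.#.# -> #   bit 21 = 1  t=7,i=0
  #.#.. -> .   bit 20 = 0  t=5,i=3
  #..## -> .   bit 19 = 0  t=2,i=12
  #..#. -> .   bit 18 = 0  t=1,i=11
  #...# -> .   bit 17 = 0  t=0,i=13
  #.... -> #   bit 16 = 1  t=1,i=0
  .#### -> .   bit 15 = 0  t=1,i=4
  .###. -> .   bit 14 = 0  t=0,i=10
  .##.# -> #   bit 13 = 1  t=0,i=4
  .##.. -> .   bit 12 = 0  t=3,i=4
  .#.## -> .   bit 11 = 0  t=0,i=2
  .#.#. -> #   bit 10 = 1  t=7,i=13
  .#..# -> #   bit 9 = 1  t=2,i=11
  .#... -> #   bit 8 = 1  t=1,i=13
  ..### -> .   bit 7 = 0  t=1,i=3
  ..##. -> .   bit 6 = 0  t=3,i=3
  ..#.# -> .   bit 5 = 0  t=0,i=1
  ..#.. -> .   bit 4 = 0  t=1,i=12
  ...## -> #   bit 3 = 1  t=1,i=2
  ...#. -> .   bit 2 = 0  t=0,i=0
  ....# -> #   bit 1 = 1  t=1,i=1
  ..... -> .   bit 0 = 0  t=2,i=5
  bits 00101111111000010010011100001010 = 803284746

803284746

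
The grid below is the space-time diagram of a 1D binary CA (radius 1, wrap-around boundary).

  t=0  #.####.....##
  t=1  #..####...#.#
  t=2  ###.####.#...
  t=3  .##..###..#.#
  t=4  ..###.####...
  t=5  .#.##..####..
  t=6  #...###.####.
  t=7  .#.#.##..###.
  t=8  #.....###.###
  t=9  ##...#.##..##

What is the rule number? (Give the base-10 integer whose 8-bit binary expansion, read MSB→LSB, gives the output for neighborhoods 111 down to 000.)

  ###|#  b7=1 t=0,i=3
  ##.|#  b6=1 t=0,i=0
  #.#|.  b5=0 t=0,i=1
  #..|#  b4=1 t=0,i=6
  .##|.  b3=0 t=0,i=2
  .#.|.  b2=0 t=1,i=10
  ..#|#  b1=1 t=0,i=10
  ...|.  b0=0 t=0,i=7
  bits 11010010 = 210

210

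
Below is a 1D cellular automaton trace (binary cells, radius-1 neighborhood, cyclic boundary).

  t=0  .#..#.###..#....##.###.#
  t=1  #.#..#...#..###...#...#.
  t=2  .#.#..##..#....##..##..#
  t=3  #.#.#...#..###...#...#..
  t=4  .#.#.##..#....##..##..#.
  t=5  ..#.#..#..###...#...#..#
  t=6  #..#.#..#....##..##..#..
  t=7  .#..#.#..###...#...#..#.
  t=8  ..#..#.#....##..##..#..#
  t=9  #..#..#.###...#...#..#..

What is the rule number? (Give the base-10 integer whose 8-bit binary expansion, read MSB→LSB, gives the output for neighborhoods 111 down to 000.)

  ### -> .   bit 7 = 0  t=0,i=7
  ##. -> .   bit 6 = 0  t=0,i=8
  #.# -> #   bit 5 = 1  t=0,i=0
  #.. -> #   bit 4 = 1  t=0,i=2
  .## -> .   bit 3 = 0  t=0,i=6
  .#. -> .   bit 2 = 0  t=0,i=1
  ..# -> .   bit 1 = 0  t=0,i=3
  ... -> #   bit 0 = 1  t=0,i=13
  bits 00110001 = 49

49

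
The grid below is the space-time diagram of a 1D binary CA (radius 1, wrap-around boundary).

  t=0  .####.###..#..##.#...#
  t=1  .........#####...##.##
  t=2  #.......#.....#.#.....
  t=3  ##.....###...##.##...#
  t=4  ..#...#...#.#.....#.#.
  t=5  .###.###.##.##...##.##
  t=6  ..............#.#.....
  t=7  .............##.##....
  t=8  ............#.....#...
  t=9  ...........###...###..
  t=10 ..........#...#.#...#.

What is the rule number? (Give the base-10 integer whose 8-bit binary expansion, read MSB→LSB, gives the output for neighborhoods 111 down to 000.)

  [7] ### => .  t=0,i=2
  [6] ##. => .  t=0,i=4
  [5] #.# => .  t=0,i=0
  [4] #.. => #  t=0,i=9
  [3] .## => .  t=0,i=1
  [2] .#. => #  t=0,i=11
  [1] ..# => #  t=0,i=10
  [0] ... => .  t=0,i=19
  bits 00010110 = 22

22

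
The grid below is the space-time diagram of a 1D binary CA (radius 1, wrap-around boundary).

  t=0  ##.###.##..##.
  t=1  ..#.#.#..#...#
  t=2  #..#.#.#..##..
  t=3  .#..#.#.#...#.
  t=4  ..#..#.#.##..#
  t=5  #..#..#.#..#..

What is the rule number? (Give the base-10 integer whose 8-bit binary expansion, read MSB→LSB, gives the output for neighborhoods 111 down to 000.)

  ### -> #   bit 7 = 1  t=0,i=4
  ##. -> .   bit 6 = 0  t=0,i=1
  #.# -> #   bit 5 = 1  t=0,i=2
  #.. -> #   bit 4 = 1  t=0,i=9
  .## -> .   bit 3 = 0  t=0,i=0
  .#. -> .   bit 2 = 0  t=1,i=2
  ..# -> .   bit 1 = 0  t=0,i=10
  ... -> #   bit 0 = 1  t=1,i=11
  bits 10110001 = 177

177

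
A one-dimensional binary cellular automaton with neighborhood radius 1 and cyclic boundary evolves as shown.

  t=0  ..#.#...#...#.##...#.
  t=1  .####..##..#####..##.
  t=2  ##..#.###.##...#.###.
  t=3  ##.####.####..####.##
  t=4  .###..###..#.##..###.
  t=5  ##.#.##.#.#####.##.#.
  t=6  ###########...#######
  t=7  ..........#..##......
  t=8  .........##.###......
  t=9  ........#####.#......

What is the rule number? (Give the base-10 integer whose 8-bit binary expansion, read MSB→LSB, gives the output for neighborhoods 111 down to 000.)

  nb ###: next=.  (t=1,i=2, bit7=0)
  nb ##.: next=#  (t=0,i=15, bit6=1)
  nb #.#: next=#  (t=0,i=3, bit5=1)
  nb #..: next=.  (t=0,i=5, bit4=0)
  nb .##: next=#  (t=0,i=14, bit3=1)
  nb .#.: next=#  (t=0,i=2, bit2=1)
  nb ..#: next=#  (t=0,i=1, bit1=1)
  nb ...: next=.  (t=0,i=0, bit0=0)
  bits 01101110 = 110

110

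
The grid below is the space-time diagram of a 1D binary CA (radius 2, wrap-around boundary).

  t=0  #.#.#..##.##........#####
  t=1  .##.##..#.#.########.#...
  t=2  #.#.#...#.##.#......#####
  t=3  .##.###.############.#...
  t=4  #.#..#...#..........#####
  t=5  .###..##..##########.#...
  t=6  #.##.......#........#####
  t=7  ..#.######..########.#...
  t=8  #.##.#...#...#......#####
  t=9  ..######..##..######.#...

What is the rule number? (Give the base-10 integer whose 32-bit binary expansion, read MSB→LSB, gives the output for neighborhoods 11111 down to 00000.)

  [31] ##### => .  t=0,i=22
  [30] ####. => .  t=0,i=24
  [29] ###.# => .  t=0,i=0
  [28] ###.. => #  t=5,i=3
  [27] ##.## => .  t=0,i=9
  [26] ##.#. => #  t=0,i=1
  [25] ##..# => .  t=1,i=6
  [24] ##... => #  t=0,i=12
  [23] #.### => .  t=1,i=12
  [22] #.##. => #  t=0,i=10
  [21] #.#.# => #  t=0,i=2
  [20] #.#.. => #  t=0,i=4
  [19] #..## => .  t=0,i=6
  [18] #..#. => .  t=1,i=7
  [17] #...# => #  t=2,i=6
  [16] #.... => #  t=0,i=13
  [15] .#### => #  t=0,i=21
  [14] .###. => #  t=3,i=5
  [13] .##.# => #  t=0,i=8
  [12] .##.. => .  t=0,i=11
  [11] .#.## => #  t=1,i=11
  [10] .#.#. => .  t=0,i=3
  [9] .#..# => #  t=0,i=5
  [8] .#... => #  t=1,i=22
  [7] ..### => .  t=0,i=20
  [6] ..##. => .  t=0,i=7
  [5] ..#.# => #  t=1,i=8
  [4] ..#.. => .  t=4,i=5
  [3] ...## => #  t=0,i=19
  [2] ...#. => .  t=2,i=7
  [1] ....# => #  t=0,i=18
  [0] ..... => #  t=0,i=14
  bits 00010101011100111110101100101011 = 359918379

359918379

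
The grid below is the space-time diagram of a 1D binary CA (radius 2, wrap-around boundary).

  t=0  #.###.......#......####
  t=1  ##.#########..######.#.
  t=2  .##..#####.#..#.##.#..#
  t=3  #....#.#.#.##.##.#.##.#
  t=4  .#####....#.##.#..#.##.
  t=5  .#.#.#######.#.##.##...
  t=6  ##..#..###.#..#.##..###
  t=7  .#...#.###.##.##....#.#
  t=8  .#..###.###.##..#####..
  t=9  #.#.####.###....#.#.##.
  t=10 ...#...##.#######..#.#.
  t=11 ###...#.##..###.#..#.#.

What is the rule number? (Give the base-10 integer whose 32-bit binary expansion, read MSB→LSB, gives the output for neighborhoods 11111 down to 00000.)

  nb #####: next=#  (t=0,i=21, bit31=1)
  nb ####.: next=.  (t=0,i=22, bit30=0)
  nb ###.#: next=#  (t=0,i=0, bit29=1)
  nb ###..: next=#  (t=0,i=4, bit28=1)
  nb ##.##: next=#  (t=0,i=1, bit27=1)
  nb ##.#.: next=.  (t=1,i=20, bit26=0)
  nb ##..#: next=.  (t=1,i=12, bit25=0)
  nb ##...: next=#  (t=0,i=5, bit24=1)
  nb #.###: next=.  (t=0,i=2, bit23=0)
  nb #.##.: next=.  (t=1,i=0, bit22=0)
  nb #.#.#: next=.  (t=1,i=21, bit21=0)
  nb #.#..: next=#  (t=2,i=11, bit20=1)
  nb #..##: next=.  (t=1,i=13, bit19=0)
  nb #..#.: next=.  (t=2,i=13, bit18=0)
  nb #...#: next=.  (t=7,i=3, bit17=0)
  nb #....: next=#  (t=0,i=6, bit16=1)
  nb .####: next=.  (t=0,i=20, bit15=0)
  nb .###.: next=#  (t=0,i=3, bit14=1)
  nb .##.#: next=#  (t=1,i=1, bit13=1)
  nb .##..: next=.  (t=2,i=2, bit12=0)
  nb .#.##: next=#  (t=1,i=22, bit11=1)
  nb .#.#.: next=.  (t=3,i=6, bit10=0)
  nb .#..#: next=#  (t=2,i=12, bit9=1)
  nb .#...: next=.  (t=0,i=13, bit8=0)
  nb ..###: next=#  (t=0,i=19, bit7=1)
  nb ..##.: next=.  (t=10,i=7, bit6=0)
  nb ..#.#: next=#  (t=2,i=14, bit5=1)
  nb ..#..: next=.  (t=0,i=12, bit4=0)
  nb ...##: next=#  (t=0,i=18, bit3=1)
  nb ...#.: next=#  (t=0,i=11, bit2=1)
  nb ....#: next=#  (t=0,i=10, bit1=1)
  nb .....: next=#  (t=0,i=7, bit0=1)
  bits 10111001000100010110101010101111 = 3104926383

3104926383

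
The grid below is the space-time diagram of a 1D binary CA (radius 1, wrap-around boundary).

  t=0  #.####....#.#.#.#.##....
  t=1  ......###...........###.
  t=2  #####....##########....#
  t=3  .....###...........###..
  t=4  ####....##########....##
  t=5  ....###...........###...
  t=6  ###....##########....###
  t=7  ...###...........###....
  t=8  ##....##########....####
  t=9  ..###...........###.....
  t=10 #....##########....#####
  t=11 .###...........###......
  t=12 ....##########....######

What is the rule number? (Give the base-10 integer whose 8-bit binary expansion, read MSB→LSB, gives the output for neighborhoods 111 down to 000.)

17

  [7] ### => .  t=0,i=3
  [6] ##. => .  t=0,i=5
  [5] #.# => .  t=0,i=1
  [4] #.. => #  t=0,i=6
  [3] .## => .  t=0,i=2
  [2] .#. => .  t=0,i=0
  [1] ..# => .  t=0,i=9
  [0] ... => #  t=0,i=7
  bits 00010001 = 17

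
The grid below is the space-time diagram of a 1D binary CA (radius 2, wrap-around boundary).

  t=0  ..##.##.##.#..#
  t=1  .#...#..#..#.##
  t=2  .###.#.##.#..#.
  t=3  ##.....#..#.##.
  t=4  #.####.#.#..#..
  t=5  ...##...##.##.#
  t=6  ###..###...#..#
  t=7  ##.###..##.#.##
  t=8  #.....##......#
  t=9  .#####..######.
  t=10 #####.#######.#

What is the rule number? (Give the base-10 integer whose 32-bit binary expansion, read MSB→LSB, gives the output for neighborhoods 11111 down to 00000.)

  [31] ##### => #  t=9,i=3
  [30] ####. => #  t=4,i=4
  [29] ###.# => .  t=2,i=3
  [28] ###.. => .  t=6,i=2
  [27] ##.## => .  t=0,i=4
  [26] ##.#. => .  t=0,i=10
  [25] ##..# => #  t=6,i=3
  [24] ##... => #  t=3,i=2
  [23] #.### => .  t=4,i=2
  [22] #.##. => #  t=0,i=5
  [21] #.#.# => .  t=2,i=5
  [20] #.#.. => #  t=0,i=11
  [19] #..## => #  t=0,i=1
  [18] #..#. => #  t=0,i=13
  [17] #...# => #  t=1,i=3
  [16] #.... => #  t=3,i=3
  [15] .#### => #  t=4,i=3
  [14] .###. => .  t=2,i=2
  [13] .##.# => .  t=0,i=3
  [12] .##.. => .  t=3,i=1
  [11] .#.## => .  t=1,i=12
  [10] .#.#. => #  t=4,i=8
  [9] .#..# => .  t=0,i=0
  [8] .#... => #  t=1,i=2
  [7] ..### => #  t=2,i=1
  [6] ..##. => .  t=0,i=2
  [5] ..#.# => .  t=1,i=11
  [4] ..#.. => #  t=0,i=14
  [3] ...## => #  t=5,i=2
  [2] ...#. => .  t=1,i=4
  [1] ....# => #  t=3,i=5
  [0] ..... => #  t=3,i=4
  bits 11000011010111111000010110011011 = 3277817243

3277817243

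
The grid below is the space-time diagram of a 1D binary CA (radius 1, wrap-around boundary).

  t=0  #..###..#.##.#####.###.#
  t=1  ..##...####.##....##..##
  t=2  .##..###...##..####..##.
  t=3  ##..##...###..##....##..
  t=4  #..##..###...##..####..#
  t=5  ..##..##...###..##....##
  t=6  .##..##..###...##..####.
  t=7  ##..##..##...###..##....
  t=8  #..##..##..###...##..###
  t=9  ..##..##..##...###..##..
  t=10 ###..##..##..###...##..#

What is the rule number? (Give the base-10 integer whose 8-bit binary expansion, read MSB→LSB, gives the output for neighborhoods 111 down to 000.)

  [7] ### => .  t=0,i=4
  [6] ##. => .  t=0,i=0
  [5] #.# => #  t=0,i=9
  [4] #.. => .  t=0,i=1
  [3] .## => #  t=0,i=3
  [2] .#. => #  t=0,i=8
  [1] ..# => #  t=0,i=2
  [0] ... => #  t=1,i=5
  bits 00101111 = 47

47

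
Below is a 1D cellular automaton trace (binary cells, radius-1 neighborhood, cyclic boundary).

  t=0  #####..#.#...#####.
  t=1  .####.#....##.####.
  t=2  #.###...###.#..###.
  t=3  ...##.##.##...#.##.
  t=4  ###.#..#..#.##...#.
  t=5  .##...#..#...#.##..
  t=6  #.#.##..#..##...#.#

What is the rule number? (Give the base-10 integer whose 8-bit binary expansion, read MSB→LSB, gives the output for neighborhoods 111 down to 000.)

195

  [7] ### => #  t=0,i=1
  [6] ##. => #  t=0,i=4
  [5] #.# => .  t=0,i=8
  [4] #.. => .  t=0,i=5
  [3] .## => .  t=0,i=0
  [2] .#. => .  t=0,i=7
  [1] ..# => #  t=0,i=6
  [0] ... => #  t=0,i=11
  bits 11000011 = 195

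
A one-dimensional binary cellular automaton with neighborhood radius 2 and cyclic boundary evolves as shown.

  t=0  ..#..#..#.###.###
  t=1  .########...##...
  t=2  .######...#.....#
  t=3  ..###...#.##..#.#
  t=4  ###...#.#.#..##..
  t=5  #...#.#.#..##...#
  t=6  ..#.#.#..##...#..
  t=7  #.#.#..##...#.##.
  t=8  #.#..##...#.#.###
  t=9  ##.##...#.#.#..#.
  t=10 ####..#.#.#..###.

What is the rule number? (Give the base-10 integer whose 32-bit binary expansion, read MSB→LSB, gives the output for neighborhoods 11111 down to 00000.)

  ##### -> #   bit 31 = 1  t=1,i=3
  ####. -> .   bit 30 = 0  t=1,i=7
  ###.# -> #   bit 29 = 1  t=0,i=12
  ###.. -> .   bit 28 = 0  t=0,i=16
  ##.## -> #   bit 27 = 1  t=0,i=13
  ##.#. -> #   bit 26 = 1  t=7,i=16
  ##..# -> .   bit 25 = 0  t=0,i=0
  ##... -> .   bit 24 = 0  t=1,i=9
  #.### -> .   bit 23 = 0  t=0,i=10
  #.##. -> #   bit 22 = 1  t=3,i=10
  #.#.# -> #   bit 21 = 1  t=4,i=8
  #.#.. -> .   bit 20 = 0  t=3,i=16
  #..## -> #   bit 19 = 1  t=3,i=1
  #..#. -> #   bit 18 = 1  t=0,i=1
  #...# -> #   bit 17 = 1  t=1,i=10
  #.... -> .   bit 16 = 0  t=1,i=15
  .#### -> #   bit 15 = 1  t=1,i=2
  .###. -> .   bit 14 = 0  t=0,i=11
  .##.# -> #   bit 13 = 1  t=7,i=15
  .##.. -> .   bit 12 = 0  t=1,i=13
  .#.## -> .   bit 11 = 0  t=0,i=9
  .#.#. -> .   bit 10 = 0  t=3,i=15
  .#..# -> #   bit 9 = 1  t=0,i=3
  .#... -> #   bit 8 = 1  t=2,i=11
  ..### -> #   bit 7 = 1  t=1,i=1
  ..##. -> .   bit 6 = 0  t=1,i=12
  ..#.# -> #   bit 5 = 1  t=0,i=8
  ..#.. -> #   bit 4 = 1  t=0,i=2
  ...## -> .   bit 3 = 0  t=1,i=0
  ...#. -> .   bit 2 = 0  t=2,i=9
  ....# -> #   bit 1 = 1  t=1,i=16
  ..... -> .   bit 0 = 0  t=2,i=13
  bits 10101100011011101010001110110010 = 2892932018

2892932018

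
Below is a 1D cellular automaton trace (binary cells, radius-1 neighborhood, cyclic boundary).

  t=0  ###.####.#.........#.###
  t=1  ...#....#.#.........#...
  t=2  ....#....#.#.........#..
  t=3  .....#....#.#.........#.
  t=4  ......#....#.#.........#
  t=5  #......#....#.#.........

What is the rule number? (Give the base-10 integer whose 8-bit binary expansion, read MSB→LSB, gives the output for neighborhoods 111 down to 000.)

  ### -> .   bit 7 = 0  t=0,i=0
  ##. -> .   bit 6 = 0  t=0,i=2
  #.# -> #   bit 5 = 1  t=0,i=3
  #.. -> #   bit 4 = 1  t=0,i=10
  .## -> .   bit 3 = 0  t=0,i=4
  .#. -> .   bit 2 = 0  t=0,i=9
  ..# -> .   bit 1 = 0  t=0,i=18
  ... -> .   bit 0 = 0  t=0,i=11
  bits 00110000 = 48

48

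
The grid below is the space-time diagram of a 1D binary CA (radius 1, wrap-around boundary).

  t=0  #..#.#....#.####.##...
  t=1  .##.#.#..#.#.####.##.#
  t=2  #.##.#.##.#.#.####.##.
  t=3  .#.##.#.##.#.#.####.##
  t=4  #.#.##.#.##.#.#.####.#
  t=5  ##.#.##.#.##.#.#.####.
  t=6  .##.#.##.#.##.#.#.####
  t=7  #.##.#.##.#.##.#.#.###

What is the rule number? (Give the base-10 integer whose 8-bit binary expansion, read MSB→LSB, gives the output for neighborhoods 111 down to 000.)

242

  nb ###: next=#  (t=0,i=13, bit7=1)
  nb ##.: next=#  (t=0,i=15, bit6=1)
  nb #.#: next=#  (t=0,i=4, bit5=1)
  nb #..: next=#  (t=0,i=1, bit4=1)
  nb .##: next=.  (t=0,i=12, bit3=0)
  nb .#.: next=.  (t=0,i=0, bit2=0)
  nb ..#: next=#  (t=0,i=2, bit1=1)
  nb ...: next=.  (t=0,i=7, bit0=0)
  bits 11110010 = 242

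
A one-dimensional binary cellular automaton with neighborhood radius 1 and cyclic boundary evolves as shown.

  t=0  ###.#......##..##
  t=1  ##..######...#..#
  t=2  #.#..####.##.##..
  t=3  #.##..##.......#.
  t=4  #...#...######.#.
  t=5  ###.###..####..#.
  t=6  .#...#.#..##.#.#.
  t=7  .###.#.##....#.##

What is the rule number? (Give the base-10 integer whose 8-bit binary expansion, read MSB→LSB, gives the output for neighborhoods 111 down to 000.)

  nb ###: next=#  (t=0,i=0, bit7=1)
  nb ##.: next=.  (t=0,i=2, bit6=0)
  nb #.#: next=.  (t=0,i=3, bit5=0)
  nb #..: next=#  (t=0,i=5, bit4=1)
  nb .##: next=.  (t=0,i=11, bit3=0)
  nb .#.: next=#  (t=0,i=4, bit2=1)
  nb ..#: next=.  (t=0,i=10, bit1=0)
  nb ...: next=#  (t=0,i=6, bit0=1)
  bits 10010101 = 149

149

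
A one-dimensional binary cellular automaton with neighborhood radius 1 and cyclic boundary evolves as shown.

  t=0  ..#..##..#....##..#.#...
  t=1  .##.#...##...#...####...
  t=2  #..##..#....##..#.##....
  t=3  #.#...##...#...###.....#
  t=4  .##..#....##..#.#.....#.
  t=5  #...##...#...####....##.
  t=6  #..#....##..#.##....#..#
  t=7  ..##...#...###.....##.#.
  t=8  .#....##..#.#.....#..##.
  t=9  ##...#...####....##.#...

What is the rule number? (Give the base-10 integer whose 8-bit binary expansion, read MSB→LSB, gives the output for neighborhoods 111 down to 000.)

166

  nb ###: next=#  (t=1,i=18, bit7=1)
  nb ##.: next=.  (t=0,i=6, bit6=0)
  nb #.#: next=#  (t=0,i=19, bit5=1)
  nb #..: next=.  (t=0,i=3, bit4=0)
  nb .##: next=.  (t=0,i=5, bit3=0)
  nb .#.: next=#  (t=0,i=2, bit2=1)
  nb ..#: next=#  (t=0,i=1, bit1=1)
  nb ...: next=.  (t=0,i=0, bit0=0)
  bits 10100110 = 166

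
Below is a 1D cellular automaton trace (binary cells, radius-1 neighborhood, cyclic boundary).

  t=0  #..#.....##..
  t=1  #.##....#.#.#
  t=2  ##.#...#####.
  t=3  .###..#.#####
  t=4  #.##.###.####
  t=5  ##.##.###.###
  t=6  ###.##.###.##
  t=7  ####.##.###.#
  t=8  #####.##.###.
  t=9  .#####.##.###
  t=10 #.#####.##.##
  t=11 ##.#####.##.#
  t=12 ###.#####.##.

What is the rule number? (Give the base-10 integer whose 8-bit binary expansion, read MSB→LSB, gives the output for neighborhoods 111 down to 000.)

  ###|#  b7=1 t=2,i=8
  ##.|#  b6=1 t=0,i=10
  #.#|#  b5=1 t=1,i=1
  #..|.  b4=0 t=0,i=1
  .##|.  b3=0 t=0,i=9
  .#.|#  b2=1 t=0,i=0
  ..#|#  b1=1 t=0,i=2
  ...|.  b0=0 t=0,i=5
  bits 11100110 = 230

230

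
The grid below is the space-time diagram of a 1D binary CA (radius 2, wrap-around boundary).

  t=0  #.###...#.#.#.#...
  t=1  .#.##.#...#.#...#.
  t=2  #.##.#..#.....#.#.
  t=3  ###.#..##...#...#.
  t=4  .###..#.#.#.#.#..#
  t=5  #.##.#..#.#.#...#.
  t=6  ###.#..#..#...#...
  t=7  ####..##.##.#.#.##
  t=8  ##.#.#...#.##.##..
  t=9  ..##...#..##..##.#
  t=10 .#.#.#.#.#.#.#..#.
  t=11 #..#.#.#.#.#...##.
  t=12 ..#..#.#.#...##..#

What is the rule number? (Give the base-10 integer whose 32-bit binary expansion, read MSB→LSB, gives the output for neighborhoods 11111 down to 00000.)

3027130522

  #####|#  b31=1 t=7,i=0
  ####.|.  b30=0 t=7,i=2
  ###.#|#  b29=1 t=3,i=2
  ###..|#  b28=1 t=0,i=4
  ##.##|.  b27=0 t=7,i=8
  ##.#.|#  b26=1 t=1,i=5
  ##..#|.  b25=0 t=4,i=4
  ##...|.  b24=0 t=0,i=5
  #.###|.  b23=0 t=0,i=2
  #.##.|#  b22=1 t=1,i=3
  #.#.#|#  b21=1 t=0,i=10
  #.#..|.  b20=0 t=0,i=14
  #..##|#  b19=1 t=3,i=6
  #..#.|#  b18=1 t=1,i=0
  #...#|#  b17=1 t=0,i=6
  #....|.  b16=0 t=2,i=10
  .####|.  b15=0 t=7,i=17
  .###.|#  b14=1 t=0,i=3
  .##.#|.  b13=0 t=1,i=4
  .##..|#  b12=1 t=3,i=8
  .#.##|#  b11=1 t=0,i=1
  .#.#.|.  b10=0 t=0,i=9
  .#..#|.  b9=0 t=1,i=17
  .#...|.  b8=0 t=0,i=15
  ..###|#  b7=1 t=6,i=0
  ..##.|.  b6=0 t=3,i=7
  ..#.#|.  b5=0 t=0,i=0
  ..#..|#  b4=1 t=1,i=16
  ...##|#  b3=1 t=6,i=17
  ...#.|.  b2=0 t=0,i=7
  ....#|#  b1=1 t=2,i=12
  .....|.  b0=0 t=2,i=11
  bits 10110100011011100101100010011010 = 3027130522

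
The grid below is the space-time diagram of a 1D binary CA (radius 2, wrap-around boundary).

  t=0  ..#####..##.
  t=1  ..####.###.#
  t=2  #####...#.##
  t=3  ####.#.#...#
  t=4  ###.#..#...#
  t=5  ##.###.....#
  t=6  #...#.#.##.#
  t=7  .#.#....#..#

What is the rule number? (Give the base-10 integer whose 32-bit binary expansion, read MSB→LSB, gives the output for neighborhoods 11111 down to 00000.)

3344483015

  nb #####: next=#  (t=0,i=4, bit31=1)
  nb ####.: next=#  (t=0,i=5, bit30=1)
  nb ###.#: next=.  (t=1,i=5, bit29=0)
  nb ###..: next=.  (t=0,i=6, bit28=0)
  nb ##.##: next=.  (t=1,i=6, bit27=0)
  nb ##.#.: next=#  (t=1,i=10, bit26=1)
  nb ##..#: next=#  (t=0,i=7, bit25=1)
  nb ##...: next=#  (t=0,i=11, bit24=1)
  nb #.###: next=.  (t=1,i=7, bit23=0)
  nb #.##.: next=#  (t=6,i=8, bit22=1)
  nb #.#.#: next=.  (t=3,i=5, bit21=0)
  nb #.#..: next=#  (t=1,i=11, bit20=1)
  nb #..##: next=#  (t=0,i=8, bit19=1)
  nb #..#.: next=.  (t=4,i=6, bit18=0)
  nb #...#: next=.  (t=0,i=0, bit17=0)
  nb #....: next=.  (t=5,i=7, bit16=0)
  nb .####: next=#  (t=0,i=3, bit15=1)
  nb .###.: next=#  (t=1,i=8, bit14=1)
  nb .##.#: next=.  (t=6,i=9, bit13=0)
  nb .##..: next=.  (t=0,i=10, bit12=0)
  nb .#.##: next=.  (t=2,i=9, bit11=0)
  nb .#.#.: next=.  (t=3,i=6, bit10=0)
  nb .#..#: next=#  (t=1,i=0, bit9=1)
  nb .#...: next=.  (t=3,i=8, bit8=0)
  nb ..###: next=#  (t=0,i=2, bit7=1)
  nb ..##.: next=#  (t=0,i=9, bit6=1)
  nb ..#.#: next=.  (t=2,i=8, bit5=0)
  nb ..#..: next=.  (t=4,i=7, bit4=0)
  nb ...##: next=.  (t=0,i=1, bit3=0)
  nb ...#.: next=#  (t=2,i=7, bit2=1)
  nb ....#: next=#  (t=5,i=9, bit1=1)
  nb .....: next=#  (t=5,i=8, bit0=1)
  bits 11000111010110001100001011000111 = 3344483015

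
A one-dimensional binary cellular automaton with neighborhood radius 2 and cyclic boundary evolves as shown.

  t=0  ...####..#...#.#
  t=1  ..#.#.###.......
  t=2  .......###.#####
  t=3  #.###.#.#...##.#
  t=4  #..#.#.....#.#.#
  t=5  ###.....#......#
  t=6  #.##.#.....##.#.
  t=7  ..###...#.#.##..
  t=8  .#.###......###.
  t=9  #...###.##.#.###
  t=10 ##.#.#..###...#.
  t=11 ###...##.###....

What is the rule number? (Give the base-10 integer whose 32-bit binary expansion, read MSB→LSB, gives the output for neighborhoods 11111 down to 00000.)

2538402313

  ##### -> #   bit 31 = 1  t=2,i=13
  ####. -> .   bit 30 = 0  t=0,i=5
  ###.# -> .   bit 29 = 0  t=2,i=9
  ###.. -> #   bit 28 = 1  t=0,i=6
  ##.## -> .   bit 27 = 0  t=2,i=10
  ##.#. -> #   bit 26 = 1  t=3,i=5
  ##..# -> #   bit 25 = 1  t=0,i=7
  ##... -> #   bit 24 = 1  t=1,i=9
  #.### -> .   bit 23 = 0  t=1,i=6
  #.##. -> #   bit 22 = 1  t=3,i=15
  #.#.# -> .   bit 21 = 0  t=1,i=4
  #.#.. -> .   bit 20 = 0  t=0,i=15
  #..## -> #   bit 19 = 1  t=10,i=7
  #..#. -> #   bit 18 = 1  t=0,i=8
  #...# -> .   bit 17 = 0  t=0,i=1
  #.... -> .   bit 16 = 0  t=1,i=10
  .#### -> #   bit 15 = 1  t=0,i=4
  .###. -> #   bit 14 = 1  t=1,i=7
  .##.# -> #   bit 13 = 1  t=3,i=0
  .##.. -> #   bit 12 = 1  t=4,i=0
  .#.## -> .   bit 11 = 0  t=1,i=5
  .#.#. -> .   bit 10 = 0  t=0,i=14
  .#..# -> #   bit 9 = 1  t=10,i=6
  .#... -> .   bit 8 = 0  t=0,i=0
  ..### -> .   bit 7 = 0  t=0,i=3
  ..##. -> .   bit 6 = 0  t=3,i=12
  ..#.# -> .   bit 5 = 0  t=0,i=13
  ..#.. -> .   bit 4 = 0  t=0,i=9
  ...## -> #   bit 3 = 1  t=0,i=2
  ...#. -> .   bit 2 = 0  t=0,i=12
  ....# -> .   bit 1 = 0  t=1,i=0
  ..... -> #   bit 0 = 1  t=1,i=11
  bits 10010111010011001111001000001001 = 2538402313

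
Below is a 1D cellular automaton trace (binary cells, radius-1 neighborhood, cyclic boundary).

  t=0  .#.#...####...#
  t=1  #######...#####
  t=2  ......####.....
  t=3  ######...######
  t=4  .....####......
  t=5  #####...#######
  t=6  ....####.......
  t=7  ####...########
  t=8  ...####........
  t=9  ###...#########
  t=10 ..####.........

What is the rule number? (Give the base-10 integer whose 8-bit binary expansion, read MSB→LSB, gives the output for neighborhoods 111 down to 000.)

  ###|.  b7=0 t=0,i=8
  ##.|#  b6=1 t=0,i=10
  #.#|#  b5=1 t=0,i=0
  #..|#  b4=1 t=0,i=4
  .##|.  b3=0 t=0,i=7
  .#.|#  b2=1 t=0,i=1
  ..#|#  b1=1 t=0,i=6
  ...|#  b0=1 t=0,i=5
  bits 01110111 = 119

119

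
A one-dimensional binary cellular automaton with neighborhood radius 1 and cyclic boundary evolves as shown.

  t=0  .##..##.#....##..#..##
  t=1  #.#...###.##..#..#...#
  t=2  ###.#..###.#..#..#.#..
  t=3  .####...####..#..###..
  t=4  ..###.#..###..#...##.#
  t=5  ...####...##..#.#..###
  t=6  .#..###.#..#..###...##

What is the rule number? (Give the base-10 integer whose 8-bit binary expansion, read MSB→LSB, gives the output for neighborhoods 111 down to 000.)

  nb ###: next=#  (t=1,i=7, bit7=1)
  nb ##.: next=#  (t=0,i=2, bit6=1)
  nb #.#: next=#  (t=0,i=0, bit5=1)
  nb #..: next=.  (t=0,i=3, bit4=0)
  nb .##: next=.  (t=0,i=1, bit3=0)
  nb .#.: next=#  (t=0,i=8, bit2=1)
  nb ..#: next=.  (t=0,i=4, bit1=0)
  nb ...: next=#  (t=0,i=10, bit0=1)
  bits 11100101 = 229

229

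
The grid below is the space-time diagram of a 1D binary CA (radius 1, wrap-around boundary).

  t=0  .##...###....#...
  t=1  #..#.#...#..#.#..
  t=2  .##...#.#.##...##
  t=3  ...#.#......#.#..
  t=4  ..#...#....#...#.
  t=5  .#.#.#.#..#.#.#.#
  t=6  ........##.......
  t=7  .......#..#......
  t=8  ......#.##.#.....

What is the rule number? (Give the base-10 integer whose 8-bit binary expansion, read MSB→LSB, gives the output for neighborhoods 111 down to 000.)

18

  [7] ### => .  t=0,i=7
  [6] ##. => .  t=0,i=2
  [5] #.# => .  t=1,i=4
  [4] #.. => #  t=0,i=3
  [3] .## => .  t=0,i=1
  [2] .#. => .  t=0,i=13
  [1] ..# => #  t=0,i=0
  [0] ... => .  t=0,i=4
  bits 00010010 = 18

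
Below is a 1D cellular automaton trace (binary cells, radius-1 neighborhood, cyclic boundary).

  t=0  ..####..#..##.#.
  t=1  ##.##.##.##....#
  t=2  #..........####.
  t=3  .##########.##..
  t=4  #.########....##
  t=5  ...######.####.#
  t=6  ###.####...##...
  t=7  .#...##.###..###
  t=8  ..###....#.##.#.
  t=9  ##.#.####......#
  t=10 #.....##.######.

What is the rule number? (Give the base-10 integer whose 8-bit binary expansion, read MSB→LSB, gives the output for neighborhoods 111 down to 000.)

147

  ### -> #   bit 7 = 1  t=0,i=3
  ##. -> .   bit 6 = 0  t=0,i=5
  #.# -> .   bit 5 = 0  t=0,i=13
  #.. -> #   bit 4 = 1  t=0,i=6
  .## -> .   bit 3 = 0  t=0,i=2
  .#. -> .   bit 2 = 0  t=0,i=8
  ..# -> #   bit 1 = 1  t=0,i=1
  ... -> #   bit 0 = 1  t=0,i=0
  bits 10010011 = 147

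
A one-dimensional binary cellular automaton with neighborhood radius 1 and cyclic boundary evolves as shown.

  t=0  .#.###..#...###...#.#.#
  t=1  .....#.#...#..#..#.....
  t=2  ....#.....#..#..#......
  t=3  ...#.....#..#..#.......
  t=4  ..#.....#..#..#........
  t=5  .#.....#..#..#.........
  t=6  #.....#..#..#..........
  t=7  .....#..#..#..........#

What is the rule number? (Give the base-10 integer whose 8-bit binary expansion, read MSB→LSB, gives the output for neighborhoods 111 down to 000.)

66

  ###|.  b7=0 t=0,i=4
  ##.|#  b6=1 t=0,i=5
  #.#|.  b5=0 t=0,i=0
  #..|.  b4=0 t=0,i=6
  .##|.  b3=0 t=0,i=3
  .#.|.  b2=0 t=0,i=1
  ..#|#  b1=1 t=0,i=7
  ...|.  b0=0 t=0,i=10
  bits 01000010 = 66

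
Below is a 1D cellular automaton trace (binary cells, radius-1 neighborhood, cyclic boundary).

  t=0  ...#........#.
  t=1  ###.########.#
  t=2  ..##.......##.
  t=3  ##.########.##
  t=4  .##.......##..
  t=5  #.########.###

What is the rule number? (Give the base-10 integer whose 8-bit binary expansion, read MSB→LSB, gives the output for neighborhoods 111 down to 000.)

115

  ###|.  b7=0 t=1,i=0
  ##.|#  b6=1 t=1,i=2
  #.#|#  b5=1 t=1,i=3
  #..|#  b4=1 t=0,i=4
  .##|.  b3=0 t=1,i=4
  .#.|.  b2=0 t=0,i=3
  ..#|#  b1=1 t=0,i=2
  ...|#  b0=1 t=0,i=0
  bits 01110011 = 115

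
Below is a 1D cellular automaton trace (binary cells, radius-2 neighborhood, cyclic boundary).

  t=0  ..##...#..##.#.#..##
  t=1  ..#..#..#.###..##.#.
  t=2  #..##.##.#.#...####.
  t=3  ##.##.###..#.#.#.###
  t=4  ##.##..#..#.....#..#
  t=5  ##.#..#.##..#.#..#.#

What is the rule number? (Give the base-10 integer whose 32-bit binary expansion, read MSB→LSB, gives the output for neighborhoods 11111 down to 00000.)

  ##### -> #   bit 31 = 1  t=3,i=19
  ####. -> #   bit 30 = 1  t=2,i=17
  ###.# -> #   bit 29 = 1  t=2,i=18
  ###.. -> .   bit 28 = 0  t=1,i=12
  ##.## -> .   bit 27 = 0  t=2,i=5
  ##.#. -> #   bit 26 = 1  t=0,i=12
  ##..# -> .   bit 25 = 0  t=0,i=0
  ##... -> .   bit 24 = 0  t=0,i=4
  #.### -> .   bit 23 = 0  t=1,i=10
  #.##. -> #   bit 22 = 1  t=2,i=6
  #.#.# -> .   bit 21 = 0  t=0,i=13
  #.#.. -> #   bit 20 = 1  t=0,i=15
  #..## -> .   bit 19 = 0  t=0,i=1
  #..#. -> #   bit 18 = 1  t=1,i=4
  #...# -> #   bit 17 = 1  t=0,i=5
  #.... -> #   bit 16 = 1  t=4,i=12
  .#### -> .   bit 15 = 0  t=2,i=16
  .###. -> #   bit 14 = 1  t=1,i=11
  .##.# -> #   bit 13 = 1  t=0,i=11
  .##.. -> .   bit 12 = 0  t=0,i=3
  .#.## -> #   bit 11 = 1  t=1,i=9
  .#.#. -> .   bit 10 = 0  t=0,i=14
  .#..# -> #   bit 9 = 1  t=0,i=8
  .#... -> .   bit 8 = 0  t=1,i=19
  ..### -> #   bit 7 = 1  t=2,i=15
  ..##. -> #   bit 6 = 1  t=0,i=2
  ..#.# -> .   bit 5 = 0  t=1,i=8
  ..#.. -> .   bit 4 = 0  t=0,i=7
  ...## -> .   bit 3 = 0  t=2,i=14
  ...#. -> .   bit 2 = 0  t=0,i=6
  ....# -> #   bit 1 = 1  t=4,i=14
  ..... -> .   bit 0 = 0  t=4,i=13
  bits 11100100010101110110101011000010 = 3830934210

3830934210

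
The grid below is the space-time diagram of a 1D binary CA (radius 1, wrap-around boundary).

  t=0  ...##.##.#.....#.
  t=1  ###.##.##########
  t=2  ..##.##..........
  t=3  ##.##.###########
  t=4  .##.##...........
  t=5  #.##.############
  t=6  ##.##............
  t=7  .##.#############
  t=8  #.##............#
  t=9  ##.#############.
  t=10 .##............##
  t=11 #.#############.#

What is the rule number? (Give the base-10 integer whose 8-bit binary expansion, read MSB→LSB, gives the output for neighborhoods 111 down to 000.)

  [7] ### => .  t=1,i=0
  [6] ##. => #  t=0,i=4
  [5] #.# => #  t=0,i=5
  [4] #.. => #  t=0,i=10
  [3] .## => .  t=0,i=3
  [2] .#. => #  t=0,i=9
  [1] ..# => #  t=0,i=2
  [0] ... => #  t=0,i=0
  bits 01110111 = 119

119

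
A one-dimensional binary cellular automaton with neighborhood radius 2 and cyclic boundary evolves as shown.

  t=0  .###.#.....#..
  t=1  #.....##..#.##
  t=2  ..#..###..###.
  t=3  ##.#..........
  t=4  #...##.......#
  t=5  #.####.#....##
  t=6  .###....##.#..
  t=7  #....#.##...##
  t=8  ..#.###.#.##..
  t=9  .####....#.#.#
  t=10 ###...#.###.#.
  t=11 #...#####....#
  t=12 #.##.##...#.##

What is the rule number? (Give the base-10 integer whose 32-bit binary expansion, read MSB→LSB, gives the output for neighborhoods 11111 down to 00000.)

  #####|#  b31=1 t=11,i=6
  ####.|.  b30=0 t=5,i=4
  ###.#|.  b29=0 t=0,i=3
  ###..|.  b28=0 t=1,i=0
  ##.##|#  b27=1 t=5,i=1
  ##.#.|.  b26=0 t=0,i=4
  ##..#|.  b25=0 t=1,i=8
  ##...|.  b24=0 t=1,i=1
  #.###|#  b23=1 t=1,i=12
  #.##.|.  b22=0 t=7,i=7
  #.#.#|.  b21=0 t=8,i=8
  #.#..|.  b20=0 t=0,i=5
  #..##|.  b19=0 t=2,i=4
  #..#.|.  b18=0 t=1,i=9
  #...#|#  b17=1 t=0,i=13
  #....|#  b16=1 t=0,i=7
  .####|#  b15=1 t=5,i=3
  .###.|.  b14=0 t=0,i=2
  .##.#|.  b13=0 t=3,i=1
  .##..|#  b12=1 t=1,i=7
  .#.##|#  b11=1 t=1,i=11
  .#.#.|#  b10=1 t=9,i=10
  .#..#|#  b9=1 t=2,i=3
  .#...|#  b8=1 t=0,i=6
  ..###|.  b7=0 t=0,i=1
  ..##.|#  b6=1 t=1,i=6
  ..#.#|#  b5=1 t=1,i=10
  ..#..|.  b4=0 t=0,i=11
  ...##|#  b3=1 t=0,i=0
  ...#.|#  b2=1 t=0,i=10
  ....#|.  b1=0 t=0,i=9
  .....|.  b0=0 t=0,i=8
  bits 10001000100000111001111101101100 = 2290327404

2290327404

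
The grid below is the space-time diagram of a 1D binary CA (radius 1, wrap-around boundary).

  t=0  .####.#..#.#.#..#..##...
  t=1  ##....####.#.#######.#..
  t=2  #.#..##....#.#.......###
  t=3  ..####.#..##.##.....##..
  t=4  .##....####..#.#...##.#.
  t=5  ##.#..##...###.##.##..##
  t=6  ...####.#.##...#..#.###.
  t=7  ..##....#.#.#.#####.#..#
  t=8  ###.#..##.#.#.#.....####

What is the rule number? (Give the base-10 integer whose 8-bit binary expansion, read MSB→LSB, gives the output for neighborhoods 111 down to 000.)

  ### -> .   bit 7 = 0  t=0,i=2
  ##. -> .   bit 6 = 0  t=0,i=4
  #.# -> .   bit 5 = 0  t=0,i=5
  #.. -> #   bit 4 = 1  t=0,i=7
  .## -> #   bit 3 = 1  t=0,i=1
  .#. -> #   bit 2 = 1  t=0,i=6
  ..# -> #   bit 1 = 1  t=0,i=0
  ... -> .   bit 0 = 0  t=0,i=22
  bits 00011110 = 30

30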